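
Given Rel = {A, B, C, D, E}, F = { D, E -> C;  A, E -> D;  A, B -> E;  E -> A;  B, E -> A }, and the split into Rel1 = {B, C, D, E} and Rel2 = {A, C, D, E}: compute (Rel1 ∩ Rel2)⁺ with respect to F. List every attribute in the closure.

A, C, D, E

Rel1 ∩ Rel2 = {C, D, E}.
E → A applies, adding A
Closure: {A, C, D, E}.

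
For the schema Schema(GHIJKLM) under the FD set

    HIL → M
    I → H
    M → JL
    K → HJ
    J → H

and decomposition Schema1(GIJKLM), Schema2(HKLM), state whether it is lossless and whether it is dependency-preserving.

lossless but not dependency-preserving

Lossless test: (KLM)⁺ = {HJKLM}, which contains all of one fragment — lossless.
Dependency preservation: the restricted closure of {I} across the fragments never reaches {H}, so I → H cannot be enforced without a join — not preserved.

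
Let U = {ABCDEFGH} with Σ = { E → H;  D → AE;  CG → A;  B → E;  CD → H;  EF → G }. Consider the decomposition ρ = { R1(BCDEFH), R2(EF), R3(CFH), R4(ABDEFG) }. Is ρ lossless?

Chase test. Columns are ABCDEFGH; row i has aⱼ where attribute j ∈ Ri, else bᵢⱼ.
Initial tableau (one row per fragment):
  row 1: b11 a2 a3 a4 a5 a6 b17 a8
  row 2: b21 b22 b23 b24 a5 a6 b27 b28
  row 3: b31 b32 a3 b34 b35 a6 b37 a8
  row 4: a1 a2 b43 a4 a5 a6 a7 b48
Rows 1 and 2 agree on E; apply E→H and equate their H entries.
Rows 1 and 4 agree on E; apply E→H and equate their H entries.
Rows 1 and 4 agree on D; apply D→AE and equate their AE entries.
Rows 1 and 2 agree on EF; apply EF→G and equate their G entries.
Rows 1 and 4 agree on EF; apply EF→G and equate their G entries.
Row 1 is now all distinguished symbols — the join is lossless.

Yes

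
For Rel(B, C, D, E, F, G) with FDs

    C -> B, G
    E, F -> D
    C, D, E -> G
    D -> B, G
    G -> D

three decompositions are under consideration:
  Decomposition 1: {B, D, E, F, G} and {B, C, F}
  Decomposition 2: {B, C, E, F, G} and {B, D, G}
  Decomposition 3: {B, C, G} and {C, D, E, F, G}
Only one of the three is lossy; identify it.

Decomposition 1

Decomposition 1: common = {B, F}, closure = {B, F} → lossy.
Decomposition 2: common = {B, G}, closure = {B, D, G} → lossless.
Decomposition 3: common = {C, G}, closure = {B, C, D, G} → lossless.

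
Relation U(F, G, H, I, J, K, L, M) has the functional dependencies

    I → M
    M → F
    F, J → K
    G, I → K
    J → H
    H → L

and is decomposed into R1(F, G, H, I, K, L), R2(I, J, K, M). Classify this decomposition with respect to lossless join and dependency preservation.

Lossless test: (I, K)⁺ = {F, I, K, M}, which is a superkey of neither fragment — lossy.
Dependency preservation: the restricted closure of {M} across the fragments never reaches {F}, so M → F cannot be enforced without a join — not preserved.

lossy and not dependency-preserving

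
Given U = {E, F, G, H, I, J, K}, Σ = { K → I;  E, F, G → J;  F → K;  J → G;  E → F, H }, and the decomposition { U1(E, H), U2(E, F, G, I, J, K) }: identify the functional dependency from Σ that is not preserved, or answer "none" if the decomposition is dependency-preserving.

K → I lies within U2.
E, F, G → J lies within U2.
F → K lies within U2.
J → G lies within U2.
E → F, H: restricted closure across fragments reaches F, H.
Every dependency is enforceable on the fragments, so the decomposition is dependency-preserving.

none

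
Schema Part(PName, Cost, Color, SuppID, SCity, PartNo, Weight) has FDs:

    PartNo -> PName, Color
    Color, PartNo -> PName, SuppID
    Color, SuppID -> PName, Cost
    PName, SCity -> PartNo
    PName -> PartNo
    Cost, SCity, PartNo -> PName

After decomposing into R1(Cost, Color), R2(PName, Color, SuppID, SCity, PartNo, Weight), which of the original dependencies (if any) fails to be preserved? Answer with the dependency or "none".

Color, SuppID -> PName, Cost

Check Color, SuppID → PName, Cost: no single fragment contains all of {PName, Cost, Color, SuppID}, and the restricted closure of {Color, SuppID} across the fragments never reaches {PName, Cost}.
PartNo → PName, Color is preserved.
Color, PartNo → PName, SuppID is preserved.
PName, SCity → PartNo is preserved.
PName → PartNo is preserved.
Cost, SCity, PartNo → PName is preserved.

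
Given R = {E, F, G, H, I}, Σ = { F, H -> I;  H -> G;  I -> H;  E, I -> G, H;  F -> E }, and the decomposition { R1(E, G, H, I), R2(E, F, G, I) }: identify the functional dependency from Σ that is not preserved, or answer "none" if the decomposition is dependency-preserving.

Check F, H → I: no single fragment contains all of {F, H, I}, and the restricted closure of {F, H} across the fragments never reaches {I}.
H → G is preserved.
I → H is preserved.
E, I → G, H is preserved.
F → E is preserved.

F, H -> I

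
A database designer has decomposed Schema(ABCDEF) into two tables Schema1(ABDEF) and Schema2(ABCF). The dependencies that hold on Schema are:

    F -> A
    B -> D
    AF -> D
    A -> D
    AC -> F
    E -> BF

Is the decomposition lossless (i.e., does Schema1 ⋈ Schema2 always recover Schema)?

Common attributes: Schema1 ∩ Schema2 = {ABF}.
Closure of {ABF}: B → D applies, adding D. So (ABF)⁺ = {ABDF}.
The closure contains neither all of Schema1 = {ABDEF} nor all of Schema2 = {ABCF}, so the common attributes are not a superkey of either fragment. The join is lossy.

No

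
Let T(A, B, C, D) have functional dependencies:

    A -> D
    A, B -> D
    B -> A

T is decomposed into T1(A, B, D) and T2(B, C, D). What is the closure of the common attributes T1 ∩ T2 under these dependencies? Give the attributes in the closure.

A, B, D

T1 ∩ T2 = {B, D}.
B → A applies, adding A
Closure: {A, B, D}.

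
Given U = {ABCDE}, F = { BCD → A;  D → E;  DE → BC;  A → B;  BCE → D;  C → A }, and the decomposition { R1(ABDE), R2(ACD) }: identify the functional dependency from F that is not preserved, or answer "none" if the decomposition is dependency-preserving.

Check BCE → D: no single fragment contains all of {BCDE}, and the restricted closure of {BCE} across the fragments never reaches {D}.
BCD → A is preserved.
D → E is preserved.
DE → BC is preserved.
A → B is preserved.
C → A is preserved.

BCE → D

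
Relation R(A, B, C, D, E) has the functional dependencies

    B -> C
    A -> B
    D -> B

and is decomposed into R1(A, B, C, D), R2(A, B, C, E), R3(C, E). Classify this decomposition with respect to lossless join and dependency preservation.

lossy but dependency-preserving

Lossless test (chase): applying each FD to every pair of rows produces no changes in the tableau, so no row becomes fully distinguished — the join is lossy.
Dependency preservation: every FD's attributes lie within a single fragment, so each can be enforced locally — preserved.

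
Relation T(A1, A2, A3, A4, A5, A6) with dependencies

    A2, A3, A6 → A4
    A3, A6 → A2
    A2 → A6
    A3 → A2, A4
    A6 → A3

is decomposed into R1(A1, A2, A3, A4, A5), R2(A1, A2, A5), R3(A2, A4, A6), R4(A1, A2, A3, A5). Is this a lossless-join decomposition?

Yes

Chase test. Columns are A1, A2, A3, A4, A5, A6; row i has aⱼ where attribute j ∈ Ri, else bᵢⱼ.
Initial tableau (one row per fragment):
  row 1: a1 a2 a3 a4 a5 b16
  row 2: a1 a2 b23 b24 a5 b26
  row 3: b31 a2 b33 a4 b35 a6
  row 4: a1 a2 a3 b44 a5 b46
Rows 1 and 2 agree on A2; apply A2→A6 and equate their A6 entries.
Rows 1 and 3 agree on A2; apply A2→A6 and equate their A6 entries.
Rows 1 and 4 agree on A2; apply A2→A6 and equate their A6 entries.
Rows 1 and 4 agree on A3; apply A3→A2, A4 and equate their A2, A4 entries.
Rows 1 and 2 agree on A6; apply A6→A3 and equate their A3 entries.
Rows 1 and 3 agree on A6; apply A6→A3 and equate their A3 entries.
Rows 1 and 2 agree on A2, A3, A6; apply A2, A3, A6→A4 and equate their A4 entries.
Row 1 is now all distinguished symbols — the join is lossless.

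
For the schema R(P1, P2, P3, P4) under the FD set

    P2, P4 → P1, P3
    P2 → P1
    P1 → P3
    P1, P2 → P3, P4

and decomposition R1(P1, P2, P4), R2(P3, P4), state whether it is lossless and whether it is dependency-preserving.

Lossless test: (P4)⁺ = {P4}, which is a superkey of neither fragment — lossy.
Dependency preservation: the restricted closure of {P2, P4} across the fragments never reaches {P1, P3}, so P2, P4 → P1, P3 cannot be enforced without a join — not preserved.

lossy and not dependency-preserving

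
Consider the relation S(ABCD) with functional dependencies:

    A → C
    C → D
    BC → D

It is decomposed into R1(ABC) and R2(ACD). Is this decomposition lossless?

Common attributes: R1 ∩ R2 = {AC}.
Closure of {AC}: C → D applies, adding D. So (AC)⁺ = {ACD}.
This closure contains every attribute of R2, so R1 ∩ R2 → R2. The join is lossless.

Yes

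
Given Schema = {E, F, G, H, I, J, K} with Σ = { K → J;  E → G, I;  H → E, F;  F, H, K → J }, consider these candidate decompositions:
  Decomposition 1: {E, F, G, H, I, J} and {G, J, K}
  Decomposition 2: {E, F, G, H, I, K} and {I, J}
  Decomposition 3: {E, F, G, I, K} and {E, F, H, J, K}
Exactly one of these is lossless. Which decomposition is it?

Decomposition 3

Decomposition 1: common = {G, J}, closure = {G, J} → lossy.
Decomposition 2: common = {I}, closure = {I} → lossy.
Decomposition 3: common = {E, F, K}, closure = {E, F, G, I, J, K} → lossless.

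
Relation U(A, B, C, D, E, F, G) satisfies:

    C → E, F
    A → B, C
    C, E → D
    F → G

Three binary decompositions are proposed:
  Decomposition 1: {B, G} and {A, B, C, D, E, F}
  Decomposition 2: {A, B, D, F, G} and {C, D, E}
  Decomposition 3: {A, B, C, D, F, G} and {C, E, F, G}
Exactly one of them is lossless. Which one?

Decomposition 1: common = {B}, closure = {B} → lossy.
Decomposition 2: common = {D}, closure = {D} → lossy.
Decomposition 3: common = {C, F, G}, closure = {C, D, E, F, G} → lossless.

Decomposition 3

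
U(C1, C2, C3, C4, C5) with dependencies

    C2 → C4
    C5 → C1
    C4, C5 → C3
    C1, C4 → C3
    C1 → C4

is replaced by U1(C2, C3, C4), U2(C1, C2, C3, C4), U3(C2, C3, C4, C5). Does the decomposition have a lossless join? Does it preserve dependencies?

Lossless test (chase): applying each FD to every pair of rows produces no changes in the tableau, so no row becomes fully distinguished — the join is lossy.
Dependency preservation: the restricted closure of {C5} across the fragments never reaches {C1}, so C5 → C1 cannot be enforced without a join — not preserved.

lossy and not dependency-preserving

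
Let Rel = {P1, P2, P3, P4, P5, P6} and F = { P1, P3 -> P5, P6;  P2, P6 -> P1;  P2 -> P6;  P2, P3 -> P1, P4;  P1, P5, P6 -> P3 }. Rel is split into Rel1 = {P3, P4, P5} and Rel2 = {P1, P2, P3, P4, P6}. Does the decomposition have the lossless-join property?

Common attributes: Rel1 ∩ Rel2 = {P3, P4}.
No dependency enlarges {P3, P4}, so (P3, P4)⁺ = {P3, P4}.
The closure contains neither all of Rel1 = {P3, P4, P5} nor all of Rel2 = {P1, P2, P3, P4, P6}, so the common attributes are not a superkey of either fragment. The join is lossy.

No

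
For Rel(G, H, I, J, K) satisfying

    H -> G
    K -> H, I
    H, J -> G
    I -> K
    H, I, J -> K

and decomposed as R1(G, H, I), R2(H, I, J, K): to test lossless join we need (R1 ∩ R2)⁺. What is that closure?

G, H, I, K

R1 ∩ R2 = {H, I}.
H → G applies, adding G
I → K applies, adding K
Closure: {G, H, I, K}.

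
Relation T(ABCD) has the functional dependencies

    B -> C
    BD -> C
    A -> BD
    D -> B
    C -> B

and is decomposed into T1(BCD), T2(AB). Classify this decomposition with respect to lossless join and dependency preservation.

lossy and not dependency-preserving

Lossless test: (B)⁺ = {BC}, which is a superkey of neither fragment — lossy.
Dependency preservation: the restricted closure of {A} across the fragments never reaches {BD}, so A → BD cannot be enforced without a join — not preserved.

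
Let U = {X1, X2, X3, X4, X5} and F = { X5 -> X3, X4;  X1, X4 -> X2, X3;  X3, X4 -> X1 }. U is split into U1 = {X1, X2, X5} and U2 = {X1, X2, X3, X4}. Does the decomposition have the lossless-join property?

Common attributes: U1 ∩ U2 = {X1, X2}.
No dependency enlarges {X1, X2}, so (X1, X2)⁺ = {X1, X2}.
The closure contains neither all of U1 = {X1, X2, X5} nor all of U2 = {X1, X2, X3, X4}, so the common attributes are not a superkey of either fragment. The join is lossy.

No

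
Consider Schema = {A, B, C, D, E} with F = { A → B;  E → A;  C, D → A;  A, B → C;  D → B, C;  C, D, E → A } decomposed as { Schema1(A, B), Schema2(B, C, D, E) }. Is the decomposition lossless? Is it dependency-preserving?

lossy and not dependency-preserving

Lossless test: (B)⁺ = {B}, which is a superkey of neither fragment — lossy.
Dependency preservation: the restricted closure of {E} across the fragments never reaches {A}, so E → A cannot be enforced without a join — not preserved.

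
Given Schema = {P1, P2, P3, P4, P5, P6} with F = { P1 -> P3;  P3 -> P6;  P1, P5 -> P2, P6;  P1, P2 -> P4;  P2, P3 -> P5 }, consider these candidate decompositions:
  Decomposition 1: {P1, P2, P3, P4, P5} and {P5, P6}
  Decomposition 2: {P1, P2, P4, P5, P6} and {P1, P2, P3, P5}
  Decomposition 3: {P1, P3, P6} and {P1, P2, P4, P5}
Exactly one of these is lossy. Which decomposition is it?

Decomposition 1: common = {P5}, closure = {P5} → lossy.
Decomposition 2: common = {P1, P2, P5}, closure = {P1, P2, P3, P4, P5, P6} → lossless.
Decomposition 3: common = {P1}, closure = {P1, P3, P6} → lossless.

Decomposition 1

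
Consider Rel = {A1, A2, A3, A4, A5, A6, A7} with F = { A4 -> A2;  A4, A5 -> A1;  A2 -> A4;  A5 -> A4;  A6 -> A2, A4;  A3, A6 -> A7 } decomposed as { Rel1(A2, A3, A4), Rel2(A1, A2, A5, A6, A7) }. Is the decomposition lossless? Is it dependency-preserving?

lossy and not dependency-preserving

Lossless test: (A2)⁺ = {A2, A4}, which is a superkey of neither fragment — lossy.
Dependency preservation: the restricted closure of {A3, A6} across the fragments never reaches {A7}, so A3, A6 → A7 cannot be enforced without a join — not preserved.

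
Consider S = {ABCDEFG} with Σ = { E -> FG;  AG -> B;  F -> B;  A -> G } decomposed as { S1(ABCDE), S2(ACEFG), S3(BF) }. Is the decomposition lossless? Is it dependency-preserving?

lossless and dependency-preserving

Lossless test (chase): Rows 1 and 2 agree on E; apply E→FG and equate their FG entries. Rows 1 and 2 agree on AG; apply AG→B and equate their B entries. Row 1 is now all distinguished symbols — the join is lossless.
Dependency preservation: AG → B is not contained in any single fragment, but the restricted closure of its left-hand side across the fragments still reaches the right-hand side; the remaining FDs each lie inside some fragment. All dependencies are preserved.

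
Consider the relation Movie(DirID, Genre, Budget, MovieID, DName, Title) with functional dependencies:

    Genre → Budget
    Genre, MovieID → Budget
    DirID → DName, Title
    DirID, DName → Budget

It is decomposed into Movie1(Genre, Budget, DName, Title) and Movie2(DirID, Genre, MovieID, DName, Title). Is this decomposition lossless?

Yes

Common attributes: Movie1 ∩ Movie2 = {Genre, DName, Title}.
Closure of {Genre, DName, Title}: Genre → Budget applies, adding Budget. So (Genre, DName, Title)⁺ = {Genre, Budget, DName, Title}.
This closure contains every attribute of Movie1, so Movie1 ∩ Movie2 → Movie1. The join is lossless.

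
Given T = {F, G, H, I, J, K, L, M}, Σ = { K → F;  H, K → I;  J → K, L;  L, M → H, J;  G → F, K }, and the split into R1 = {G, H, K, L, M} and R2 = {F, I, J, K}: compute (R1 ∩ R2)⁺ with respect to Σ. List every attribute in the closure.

R1 ∩ R2 = {K}.
K → F applies, adding F
Closure: {F, K}.

F, K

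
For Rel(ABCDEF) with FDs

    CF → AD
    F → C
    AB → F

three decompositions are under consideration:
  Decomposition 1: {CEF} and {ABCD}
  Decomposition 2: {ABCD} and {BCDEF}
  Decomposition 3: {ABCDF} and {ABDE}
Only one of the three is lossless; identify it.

Decomposition 3

Decomposition 1: common = {C}, closure = {C} → lossy.
Decomposition 2: common = {BCD}, closure = {BCD} → lossy.
Decomposition 3: common = {ABD}, closure = {ABCDF} → lossless.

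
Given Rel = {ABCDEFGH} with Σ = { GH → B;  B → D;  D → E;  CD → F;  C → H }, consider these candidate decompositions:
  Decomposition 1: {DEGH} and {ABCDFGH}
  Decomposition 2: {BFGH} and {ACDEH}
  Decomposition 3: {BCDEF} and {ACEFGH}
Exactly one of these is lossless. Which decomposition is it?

Decomposition 1: common = {DGH}, closure = {BDEGH} → lossless.
Decomposition 2: common = {H}, closure = {H} → lossy.
Decomposition 3: common = {CEF}, closure = {CEFH} → lossy.

Decomposition 1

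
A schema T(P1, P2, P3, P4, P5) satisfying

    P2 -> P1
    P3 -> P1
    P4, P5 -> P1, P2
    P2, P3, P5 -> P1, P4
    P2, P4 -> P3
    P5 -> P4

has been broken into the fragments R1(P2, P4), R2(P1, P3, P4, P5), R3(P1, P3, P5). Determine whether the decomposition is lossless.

Chase test. Columns are P1, P2, P3, P4, P5; row i has aⱼ where attribute j ∈ Ri, else bᵢⱼ.
Initial tableau (one row per fragment):
  row 1: b11 a2 b13 a4 b15
  row 2: a1 b22 a3 a4 a5
  row 3: a1 b32 a3 b34 a5
Rows 2 and 3 agree on P5; apply P5→P4 and equate their P4 entries.
Rows 2 and 3 agree on P4, P5; apply P4, P5→P1, P2 and equate their P1, P2 entries.
No row becomes fully distinguished — the join is lossy.

No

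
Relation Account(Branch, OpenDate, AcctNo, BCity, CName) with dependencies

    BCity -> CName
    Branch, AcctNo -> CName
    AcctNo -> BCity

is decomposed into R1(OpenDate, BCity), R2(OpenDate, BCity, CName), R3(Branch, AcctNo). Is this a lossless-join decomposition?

Chase test. Columns are Branch, OpenDate, AcctNo, BCity, CName; row i has aⱼ where attribute j ∈ Ri, else bᵢⱼ.
Initial tableau (one row per fragment):
  row 1: b11 a2 b13 a4 b15
  row 2: b21 a2 b23 a4 a5
  row 3: a1 b32 a3 b34 b35
Rows 1 and 2 agree on BCity; apply BCity→CName and equate their CName entries.
No row becomes fully distinguished — the join is lossy.

No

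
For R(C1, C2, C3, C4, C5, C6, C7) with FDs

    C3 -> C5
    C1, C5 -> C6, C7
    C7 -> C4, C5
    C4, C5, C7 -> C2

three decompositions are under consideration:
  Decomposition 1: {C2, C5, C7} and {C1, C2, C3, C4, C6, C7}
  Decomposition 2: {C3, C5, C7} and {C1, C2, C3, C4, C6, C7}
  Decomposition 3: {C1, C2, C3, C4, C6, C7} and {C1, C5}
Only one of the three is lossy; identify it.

Decomposition 3

Decomposition 1: common = {C2, C7}, closure = {C2, C4, C5, C7} → lossless.
Decomposition 2: common = {C3, C7}, closure = {C2, C3, C4, C5, C7} → lossless.
Decomposition 3: common = {C1}, closure = {C1} → lossy.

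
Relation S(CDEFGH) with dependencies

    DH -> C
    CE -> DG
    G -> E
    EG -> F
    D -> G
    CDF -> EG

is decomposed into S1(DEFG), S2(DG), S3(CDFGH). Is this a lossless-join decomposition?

Chase test. Columns are CDEFGH; row i has aⱼ where attribute j ∈ Si, else bᵢⱼ.
Initial tableau (one row per fragment):
  row 1: b11 a2 a3 a4 a5 b16
  row 2: b21 a2 b23 b24 a5 b26
  row 3: a1 a2 b33 a4 a5 a6
Rows 1 and 2 agree on G; apply G→E and equate their E entries.
Rows 1 and 3 agree on G; apply G→E and equate their E entries.
Rows 1 and 2 agree on EG; apply EG→F and equate their F entries.
Row 3 is now all distinguished symbols — the join is lossless.

Yes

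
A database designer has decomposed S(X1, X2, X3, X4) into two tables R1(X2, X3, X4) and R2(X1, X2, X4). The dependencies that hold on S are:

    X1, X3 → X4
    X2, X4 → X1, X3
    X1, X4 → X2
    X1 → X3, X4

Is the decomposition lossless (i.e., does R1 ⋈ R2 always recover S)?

Common attributes: R1 ∩ R2 = {X2, X4}.
Closure of {X2, X4}: X2, X4 → X1, X3 applies, adding X1, X3. So (X2, X4)⁺ = {X1, X2, X3, X4}.
This closure contains every attribute of R1, so R1 ∩ R2 → R1. The join is lossless.

Yes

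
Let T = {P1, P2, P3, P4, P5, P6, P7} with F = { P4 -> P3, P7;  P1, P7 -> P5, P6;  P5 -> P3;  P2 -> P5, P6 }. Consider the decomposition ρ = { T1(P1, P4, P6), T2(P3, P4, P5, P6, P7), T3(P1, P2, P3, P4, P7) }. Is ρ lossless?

Chase test. Columns are P1, P2, P3, P4, P5, P6, P7; row i has aⱼ where attribute j ∈ Ti, else bᵢⱼ.
Initial tableau (one row per fragment):
  row 1: a1 b12 b13 a4 b15 a6 b17
  row 2: b21 b22 a3 a4 a5 a6 a7
  row 3: a1 a2 a3 a4 b35 b36 a7
Rows 1 and 2 agree on P4; apply P4→P3, P7 and equate their P3, P7 entries.
Rows 1 and 3 agree on P1, P7; apply P1, P7→P5, P6 and equate their P5, P6 entries.
No row becomes fully distinguished — the join is lossy.

No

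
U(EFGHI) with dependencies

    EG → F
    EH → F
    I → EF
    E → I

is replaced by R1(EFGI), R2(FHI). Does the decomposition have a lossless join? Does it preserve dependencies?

Lossless test: (FI)⁺ = {EFI}, which is a superkey of neither fragment — lossy.
Dependency preservation: EH → F is not contained in any single fragment, but the restricted closure of its left-hand side across the fragments still reaches the right-hand side; the remaining FDs each lie inside some fragment. All dependencies are preserved.

lossy but dependency-preserving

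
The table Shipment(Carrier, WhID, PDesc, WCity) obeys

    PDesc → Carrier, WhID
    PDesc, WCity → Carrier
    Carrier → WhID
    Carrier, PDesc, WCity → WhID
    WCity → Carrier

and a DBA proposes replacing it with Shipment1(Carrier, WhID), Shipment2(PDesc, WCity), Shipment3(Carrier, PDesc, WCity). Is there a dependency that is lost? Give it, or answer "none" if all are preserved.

PDesc → Carrier, WhID: restricted closure across fragments reaches Carrier, WhID.
PDesc, WCity → Carrier lies within Shipment3.
Carrier → WhID lies within Shipment1.
Carrier, PDesc, WCity → WhID: restricted closure across fragments reaches WhID.
WCity → Carrier lies within Shipment3.
Every dependency is enforceable on the fragments, so the decomposition is dependency-preserving.

none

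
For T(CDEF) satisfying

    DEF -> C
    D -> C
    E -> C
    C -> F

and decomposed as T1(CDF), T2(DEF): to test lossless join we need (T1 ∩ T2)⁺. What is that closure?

CDF

T1 ∩ T2 = {DF}.
D → C applies, adding C
Closure: {CDF}.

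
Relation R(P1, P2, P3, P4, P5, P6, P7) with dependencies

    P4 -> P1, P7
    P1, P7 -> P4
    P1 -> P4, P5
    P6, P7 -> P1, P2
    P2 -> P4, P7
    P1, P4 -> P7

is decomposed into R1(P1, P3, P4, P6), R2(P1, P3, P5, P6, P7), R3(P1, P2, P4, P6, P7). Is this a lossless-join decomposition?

Yes

Chase test. Columns are P1, P2, P3, P4, P5, P6, P7; row i has aⱼ where attribute j ∈ Ri, else bᵢⱼ.
Initial tableau (one row per fragment):
  row 1: a1 b12 a3 a4 b15 a6 b17
  row 2: a1 b22 a3 b24 a5 a6 a7
  row 3: a1 a2 b33 a4 b35 a6 a7
Rows 1 and 3 agree on P4; apply P4→P1, P7 and equate their P1, P7 entries.
Rows 1 and 2 agree on P1, P7; apply P1, P7→P4 and equate their P4 entries.
Rows 1 and 2 agree on P1; apply P1→P4, P5 and equate their P4, P5 entries.
Rows 1 and 3 agree on P1; apply P1→P4, P5 and equate their P4, P5 entries.
Rows 1 and 2 agree on P6, P7; apply P6, P7→P1, P2 and equate their P1, P2 entries.
Rows 1 and 3 agree on P6, P7; apply P6, P7→P1, P2 and equate their P1, P2 entries.
Row 1 is now all distinguished symbols — the join is lossless.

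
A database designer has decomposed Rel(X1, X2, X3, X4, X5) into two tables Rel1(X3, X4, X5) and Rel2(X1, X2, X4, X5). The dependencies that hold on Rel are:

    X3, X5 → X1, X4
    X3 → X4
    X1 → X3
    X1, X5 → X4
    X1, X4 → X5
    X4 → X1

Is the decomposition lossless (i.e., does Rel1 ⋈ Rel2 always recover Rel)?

Yes

Common attributes: Rel1 ∩ Rel2 = {X4, X5}.
Closure of {X4, X5}: X4 → X1 applies, adding X1; X1 → X3 applies, adding X3. So (X4, X5)⁺ = {X1, X3, X4, X5}.
This closure contains every attribute of Rel1, so Rel1 ∩ Rel2 → Rel1. The join is lossless.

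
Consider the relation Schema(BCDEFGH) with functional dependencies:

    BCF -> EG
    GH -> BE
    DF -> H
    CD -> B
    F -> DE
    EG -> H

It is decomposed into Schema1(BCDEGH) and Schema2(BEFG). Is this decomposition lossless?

No

Common attributes: Schema1 ∩ Schema2 = {BEG}.
Closure of {BEG}: EG → H applies, adding H. So (BEG)⁺ = {BEGH}.
The closure contains neither all of Schema1 = {BCDEGH} nor all of Schema2 = {BEFG}, so the common attributes are not a superkey of either fragment. The join is lossy.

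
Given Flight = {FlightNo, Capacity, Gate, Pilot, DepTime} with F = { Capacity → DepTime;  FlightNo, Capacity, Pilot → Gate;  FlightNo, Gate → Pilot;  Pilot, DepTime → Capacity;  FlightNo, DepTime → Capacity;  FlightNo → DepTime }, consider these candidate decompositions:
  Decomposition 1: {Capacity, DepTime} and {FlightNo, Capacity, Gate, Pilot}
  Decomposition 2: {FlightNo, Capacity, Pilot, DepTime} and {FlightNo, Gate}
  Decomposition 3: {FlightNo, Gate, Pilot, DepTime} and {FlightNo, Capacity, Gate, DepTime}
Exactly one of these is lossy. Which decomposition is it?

Decomposition 2

Decomposition 1: common = {Capacity}, closure = {Capacity, DepTime} → lossless.
Decomposition 2: common = {FlightNo}, closure = {FlightNo, Capacity, DepTime} → lossy.
Decomposition 3: common = {FlightNo, Gate, DepTime}, closure = {FlightNo, Capacity, Gate, Pilot, DepTime} → lossless.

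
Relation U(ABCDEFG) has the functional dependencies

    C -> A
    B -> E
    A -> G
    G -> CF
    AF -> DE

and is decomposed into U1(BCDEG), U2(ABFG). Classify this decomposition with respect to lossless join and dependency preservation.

Lossless test: (BG)⁺ = {ABCDEFG}, which contains all of one fragment — lossless.
Dependency preservation: C → A; G → CF; AF → DE are not contained in any single fragment, but the restricted closure of each left-hand side across the fragments still reaches the right-hand side; the remaining FDs each lie inside some fragment. All dependencies are preserved.

lossless and dependency-preserving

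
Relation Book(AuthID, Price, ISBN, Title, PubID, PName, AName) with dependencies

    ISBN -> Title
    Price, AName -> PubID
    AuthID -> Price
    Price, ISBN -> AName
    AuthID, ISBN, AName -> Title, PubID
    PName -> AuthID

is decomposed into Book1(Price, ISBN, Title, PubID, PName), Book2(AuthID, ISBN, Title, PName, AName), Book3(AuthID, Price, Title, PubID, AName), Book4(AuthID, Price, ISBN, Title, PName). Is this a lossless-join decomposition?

Chase test. Columns are AuthID, Price, ISBN, Title, PubID, PName, AName; row i has aⱼ where attribute j ∈ Booki, else bᵢⱼ.
Initial tableau (one row per fragment):
  row 1: b11 a2 a3 a4 a5 a6 b17
  row 2: a1 b22 a3 a4 b25 a6 a7
  row 3: a1 a2 b33 a4 a5 b36 a7
  row 4: a1 a2 a3 a4 b45 a6 b47
Rows 2 and 3 agree on AuthID; apply AuthID→Price and equate their Price entries.
Rows 1 and 2 agree on Price, ISBN; apply Price, ISBN→AName and equate their AName entries.
Rows 1 and 4 agree on Price, ISBN; apply Price, ISBN→AName and equate their AName entries.
Rows 2 and 4 agree on AuthID, ISBN, AName; apply AuthID, ISBN, AName→Title, PubID and equate their Title, PubID entries.
Rows 1 and 2 agree on PName; apply PName→AuthID and equate their AuthID entries.
Rows 1 and 2 agree on Price, AName; apply Price, AName→PubID and equate their PubID entries.
Row 1 is now all distinguished symbols — the join is lossless.

Yes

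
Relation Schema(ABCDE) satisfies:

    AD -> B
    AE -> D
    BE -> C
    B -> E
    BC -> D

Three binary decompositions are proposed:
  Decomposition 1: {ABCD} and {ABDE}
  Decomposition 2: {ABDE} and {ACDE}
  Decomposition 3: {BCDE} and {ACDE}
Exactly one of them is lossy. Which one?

Decomposition 1: common = {ABD}, closure = {ABCDE} → lossless.
Decomposition 2: common = {ADE}, closure = {ABCDE} → lossless.
Decomposition 3: common = {CDE}, closure = {CDE} → lossy.

Decomposition 3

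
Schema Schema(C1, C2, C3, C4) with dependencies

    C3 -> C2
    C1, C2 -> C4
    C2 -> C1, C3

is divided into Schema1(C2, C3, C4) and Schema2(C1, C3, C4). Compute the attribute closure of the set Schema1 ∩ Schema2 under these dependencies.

Schema1 ∩ Schema2 = {C3, C4}.
C3 → C2 applies, adding C2
C2 → C1, C3 applies, adding C1
Closure: {C1, C2, C3, C4}.

C1, C2, C3, C4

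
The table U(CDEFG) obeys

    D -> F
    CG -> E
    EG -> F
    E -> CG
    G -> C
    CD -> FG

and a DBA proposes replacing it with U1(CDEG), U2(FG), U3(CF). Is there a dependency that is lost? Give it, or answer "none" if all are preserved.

Check D → F: no single fragment contains all of {DF}, and the restricted closure of {D} across the fragments never reaches {F}.
CG → E is preserved.
EG → F is preserved.
E → CG is preserved.
G → C is preserved.
CD → FG is preserved.

D -> F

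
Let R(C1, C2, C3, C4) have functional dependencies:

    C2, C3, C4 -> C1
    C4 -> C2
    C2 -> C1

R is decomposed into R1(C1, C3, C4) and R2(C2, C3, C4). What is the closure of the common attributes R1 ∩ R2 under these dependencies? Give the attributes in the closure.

C1, C2, C3, C4

R1 ∩ R2 = {C3, C4}.
C4 → C2 applies, adding C2
C2 → C1 applies, adding C1
Closure: {C1, C2, C3, C4}.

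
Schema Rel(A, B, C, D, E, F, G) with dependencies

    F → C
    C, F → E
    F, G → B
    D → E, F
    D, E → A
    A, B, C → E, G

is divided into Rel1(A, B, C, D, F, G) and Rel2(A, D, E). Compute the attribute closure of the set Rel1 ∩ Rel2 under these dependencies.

A, C, D, E, F

Rel1 ∩ Rel2 = {A, D}.
D → E, F applies, adding E, F
F → C applies, adding C
Closure: {A, C, D, E, F}.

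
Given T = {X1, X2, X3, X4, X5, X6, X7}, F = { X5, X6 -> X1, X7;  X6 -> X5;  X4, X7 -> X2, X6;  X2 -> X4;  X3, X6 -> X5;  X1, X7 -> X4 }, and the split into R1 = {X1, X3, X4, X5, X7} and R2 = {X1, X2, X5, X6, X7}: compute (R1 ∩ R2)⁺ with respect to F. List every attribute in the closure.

X1, X2, X4, X5, X6, X7

R1 ∩ R2 = {X1, X5, X7}.
X1, X7 → X4 applies, adding X4
X4, X7 → X2, X6 applies, adding X2, X6
Closure: {X1, X2, X4, X5, X6, X7}.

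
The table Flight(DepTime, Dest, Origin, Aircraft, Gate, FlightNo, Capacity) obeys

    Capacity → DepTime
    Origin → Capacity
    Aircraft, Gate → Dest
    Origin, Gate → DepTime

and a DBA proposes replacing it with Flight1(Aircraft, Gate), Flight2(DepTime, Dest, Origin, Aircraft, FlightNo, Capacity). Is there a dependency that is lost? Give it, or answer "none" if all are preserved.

Aircraft, Gate → Dest

Check Aircraft, Gate → Dest: no single fragment contains all of {Dest, Aircraft, Gate}, and the restricted closure of {Aircraft, Gate} across the fragments never reaches {Dest}.
Capacity → DepTime is preserved.
Origin → Capacity is preserved.
Origin, Gate → DepTime is preserved.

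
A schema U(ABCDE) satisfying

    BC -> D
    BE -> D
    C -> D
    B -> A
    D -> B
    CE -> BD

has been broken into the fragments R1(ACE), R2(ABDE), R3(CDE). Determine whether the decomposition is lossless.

Yes

Chase test. Columns are ABCDE; row i has aⱼ where attribute j ∈ Ri, else bᵢⱼ.
Initial tableau (one row per fragment):
  row 1: a1 b12 a3 b14 a5
  row 2: a1 a2 b23 a4 a5
  row 3: b31 b32 a3 a4 a5
Rows 1 and 3 agree on C; apply C→D and equate their D entries.
Rows 1 and 2 agree on D; apply D→B and equate their B entries.
Rows 1 and 3 agree on D; apply D→B and equate their B entries.
Rows 1 and 3 agree on B; apply B→A and equate their A entries.
Row 1 is now all distinguished symbols — the join is lossless.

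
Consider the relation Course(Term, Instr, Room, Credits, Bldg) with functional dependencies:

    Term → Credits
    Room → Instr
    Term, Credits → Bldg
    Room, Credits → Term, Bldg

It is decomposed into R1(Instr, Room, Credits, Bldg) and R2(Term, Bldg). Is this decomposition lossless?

Common attributes: R1 ∩ R2 = {Bldg}.
No dependency enlarges {Bldg}, so (Bldg)⁺ = {Bldg}.
The closure contains neither all of R1 = {Instr, Room, Credits, Bldg} nor all of R2 = {Term, Bldg}, so the common attributes are not a superkey of either fragment. The join is lossy.

No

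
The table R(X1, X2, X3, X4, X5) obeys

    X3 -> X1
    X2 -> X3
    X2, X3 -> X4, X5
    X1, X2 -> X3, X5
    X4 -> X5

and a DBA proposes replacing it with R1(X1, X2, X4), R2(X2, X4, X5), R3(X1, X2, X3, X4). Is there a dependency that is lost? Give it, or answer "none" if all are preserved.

none

X3 → X1 lies within R3.
X2 → X3 lies within R3.
X2, X3 → X4, X5: restricted closure across fragments reaches X4, X5.
X1, X2 → X3, X5: restricted closure across fragments reaches X3, X5.
X4 → X5 lies within R2.
Every dependency is enforceable on the fragments, so the decomposition is dependency-preserving.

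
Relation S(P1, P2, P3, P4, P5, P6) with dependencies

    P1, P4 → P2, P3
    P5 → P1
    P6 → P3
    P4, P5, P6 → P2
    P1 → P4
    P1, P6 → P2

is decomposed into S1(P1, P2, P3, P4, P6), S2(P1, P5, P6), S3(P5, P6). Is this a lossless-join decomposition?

Yes

Chase test. Columns are P1, P2, P3, P4, P5, P6; row i has aⱼ where attribute j ∈ Si, else bᵢⱼ.
Initial tableau (one row per fragment):
  row 1: a1 a2 a3 a4 b15 a6
  row 2: a1 b22 b23 b24 a5 a6
  row 3: b31 b32 b33 b34 a5 a6
Rows 2 and 3 agree on P5; apply P5→P1 and equate their P1 entries.
Rows 1 and 2 agree on P6; apply P6→P3 and equate their P3 entries.
Rows 1 and 3 agree on P6; apply P6→P3 and equate their P3 entries.
Rows 1 and 2 agree on P1; apply P1→P4 and equate their P4 entries.
Rows 1 and 3 agree on P1; apply P1→P4 and equate their P4 entries.
Rows 1 and 2 agree on P1, P6; apply P1, P6→P2 and equate their P2 entries.
Rows 1 and 3 agree on P1, P6; apply P1, P6→P2 and equate their P2 entries.
Row 2 is now all distinguished symbols — the join is lossless.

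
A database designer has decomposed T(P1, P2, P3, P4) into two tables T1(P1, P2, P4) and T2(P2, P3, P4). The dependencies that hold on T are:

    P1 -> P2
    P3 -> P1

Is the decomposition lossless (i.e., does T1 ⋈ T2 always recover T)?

No

Common attributes: T1 ∩ T2 = {P2, P4}.
No dependency enlarges {P2, P4}, so (P2, P4)⁺ = {P2, P4}.
The closure contains neither all of T1 = {P1, P2, P4} nor all of T2 = {P2, P3, P4}, so the common attributes are not a superkey of either fragment. The join is lossy.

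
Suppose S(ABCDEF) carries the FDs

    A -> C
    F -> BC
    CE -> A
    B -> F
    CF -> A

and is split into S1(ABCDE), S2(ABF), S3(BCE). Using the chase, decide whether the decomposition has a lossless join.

Chase test. Columns are ABCDEF; row i has aⱼ where attribute j ∈ Si, else bᵢⱼ.
Initial tableau (one row per fragment):
  row 1: a1 a2 a3 a4 a5 b16
  row 2: a1 a2 b23 b24 b25 a6
  row 3: b31 a2 a3 b34 a5 b36
Rows 1 and 2 agree on A; apply A→C and equate their C entries.
Rows 1 and 3 agree on CE; apply CE→A and equate their A entries.
Rows 1 and 2 agree on B; apply B→F and equate their F entries.
Rows 1 and 3 agree on B; apply B→F and equate their F entries.
Row 1 is now all distinguished symbols — the join is lossless.

Yes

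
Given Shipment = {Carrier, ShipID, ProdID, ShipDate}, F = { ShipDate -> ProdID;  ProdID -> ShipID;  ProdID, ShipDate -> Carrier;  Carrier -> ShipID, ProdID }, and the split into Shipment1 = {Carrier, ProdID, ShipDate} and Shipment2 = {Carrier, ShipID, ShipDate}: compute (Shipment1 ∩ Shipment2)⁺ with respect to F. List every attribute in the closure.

Carrier, ShipID, ProdID, ShipDate

Shipment1 ∩ Shipment2 = {Carrier, ShipDate}.
ShipDate → ProdID applies, adding ProdID
ProdID → ShipID applies, adding ShipID
Closure: {Carrier, ShipID, ProdID, ShipDate}.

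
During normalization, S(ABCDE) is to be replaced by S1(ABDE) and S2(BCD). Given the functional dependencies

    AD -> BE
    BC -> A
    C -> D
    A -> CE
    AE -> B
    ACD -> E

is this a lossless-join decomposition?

No

Common attributes: S1 ∩ S2 = {BD}.
No dependency enlarges {BD}, so (BD)⁺ = {BD}.
The closure contains neither all of S1 = {ABDE} nor all of S2 = {BCD}, so the common attributes are not a superkey of either fragment. The join is lossy.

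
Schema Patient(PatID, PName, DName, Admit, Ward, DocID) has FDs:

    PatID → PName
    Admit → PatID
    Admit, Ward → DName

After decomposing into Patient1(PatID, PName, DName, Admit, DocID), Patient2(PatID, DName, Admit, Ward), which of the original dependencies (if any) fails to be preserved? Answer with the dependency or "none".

PatID → PName lies within Patient1.
Admit → PatID lies within Patient1.
Admit, Ward → DName lies within Patient2.
Every dependency is enforceable on the fragments, so the decomposition is dependency-preserving.

none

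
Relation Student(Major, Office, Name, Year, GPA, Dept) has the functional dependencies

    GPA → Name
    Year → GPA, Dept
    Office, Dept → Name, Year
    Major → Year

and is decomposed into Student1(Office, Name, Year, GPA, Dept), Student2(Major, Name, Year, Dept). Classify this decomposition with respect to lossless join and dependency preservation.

Lossless test: (Name, Year, Dept)⁺ = {Name, Year, GPA, Dept}, which is a superkey of neither fragment — lossy.
Dependency preservation: every FD's attributes lie within a single fragment, so each can be enforced locally — preserved.

lossy but dependency-preserving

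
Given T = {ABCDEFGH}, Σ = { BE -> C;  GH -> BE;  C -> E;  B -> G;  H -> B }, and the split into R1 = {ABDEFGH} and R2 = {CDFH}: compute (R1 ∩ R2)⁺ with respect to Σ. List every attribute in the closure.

R1 ∩ R2 = {DFH}.
H → B applies, adding B
B → G applies, adding G
GH → BE applies, adding E
BE → C applies, adding C
Closure: {BCDEFGH}.

BCDEFGH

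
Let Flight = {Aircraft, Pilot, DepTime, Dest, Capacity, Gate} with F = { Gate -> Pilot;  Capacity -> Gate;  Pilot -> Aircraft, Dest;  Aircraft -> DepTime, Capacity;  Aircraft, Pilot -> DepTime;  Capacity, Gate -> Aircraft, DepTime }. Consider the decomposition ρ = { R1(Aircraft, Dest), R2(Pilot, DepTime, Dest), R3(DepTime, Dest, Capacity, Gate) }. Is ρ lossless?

No

Chase test. Columns are Aircraft, Pilot, DepTime, Dest, Capacity, Gate; row i has aⱼ where attribute j ∈ Ri, else bᵢⱼ.
Initial tableau (one row per fragment):
  row 1: a1 b12 b13 a4 b15 b16
  row 2: b21 a2 a3 a4 b25 b26
  row 3: b31 b32 a3 a4 a5 a6
No row becomes fully distinguished — the join is lossy.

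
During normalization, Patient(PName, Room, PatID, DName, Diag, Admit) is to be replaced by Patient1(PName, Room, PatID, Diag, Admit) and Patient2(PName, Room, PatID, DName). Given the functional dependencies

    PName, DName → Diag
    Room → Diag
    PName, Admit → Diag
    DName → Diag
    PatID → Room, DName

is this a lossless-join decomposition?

Common attributes: Patient1 ∩ Patient2 = {PName, Room, PatID}.
Closure of {PName, Room, PatID}: Room → Diag applies, adding Diag; PatID → Room, DName applies, adding DName. So (PName, Room, PatID)⁺ = {PName, Room, PatID, DName, Diag}.
This closure contains every attribute of Patient2, so Patient1 ∩ Patient2 → Patient2. The join is lossless.

Yes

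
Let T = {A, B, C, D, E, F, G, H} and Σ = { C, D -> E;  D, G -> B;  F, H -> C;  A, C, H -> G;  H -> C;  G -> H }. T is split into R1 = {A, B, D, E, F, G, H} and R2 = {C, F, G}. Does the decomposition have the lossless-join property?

Yes

Common attributes: R1 ∩ R2 = {F, G}.
Closure of {F, G}: G → H applies, adding H; F, H → C applies, adding C. So (F, G)⁺ = {C, F, G, H}.
This closure contains every attribute of R2, so R1 ∩ R2 → R2. The join is lossless.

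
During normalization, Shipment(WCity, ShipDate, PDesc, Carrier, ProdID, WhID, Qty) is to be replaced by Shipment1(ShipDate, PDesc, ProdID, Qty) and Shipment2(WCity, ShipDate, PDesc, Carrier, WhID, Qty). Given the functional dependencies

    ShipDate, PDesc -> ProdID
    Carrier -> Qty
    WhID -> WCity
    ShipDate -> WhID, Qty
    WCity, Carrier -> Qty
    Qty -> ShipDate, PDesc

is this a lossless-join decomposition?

Yes

Common attributes: Shipment1 ∩ Shipment2 = {ShipDate, PDesc, Qty}.
Closure of {ShipDate, PDesc, Qty}: ShipDate, PDesc → ProdID applies, adding ProdID; ShipDate → WhID, Qty applies, adding WhID; WhID → WCity applies, adding WCity. So (ShipDate, PDesc, Qty)⁺ = {WCity, ShipDate, PDesc, ProdID, WhID, Qty}.
This closure contains every attribute of Shipment1, so Shipment1 ∩ Shipment2 → Shipment1. The join is lossless.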